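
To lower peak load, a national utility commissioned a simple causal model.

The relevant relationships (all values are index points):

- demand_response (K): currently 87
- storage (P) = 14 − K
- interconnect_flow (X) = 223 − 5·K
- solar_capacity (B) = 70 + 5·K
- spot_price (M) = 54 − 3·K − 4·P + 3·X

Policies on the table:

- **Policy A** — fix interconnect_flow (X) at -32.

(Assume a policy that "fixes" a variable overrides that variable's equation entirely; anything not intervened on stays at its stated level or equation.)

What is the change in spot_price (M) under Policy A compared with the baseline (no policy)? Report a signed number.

540

Baseline:
  K = 87
  P = 14 − 87 = -73
  X = 223 − 5·87 = -212
  M = 54 − 3·87 − 4·(-73) + 3·(-212) = -551
Policy A (X := -32):
  K = 87
  P = 14 − 87 = -73
  X = -32
  M = 54 − 3·87 − 4·(-73) + 3·(-32) = -11
Change in M: -11 − (-551) = 540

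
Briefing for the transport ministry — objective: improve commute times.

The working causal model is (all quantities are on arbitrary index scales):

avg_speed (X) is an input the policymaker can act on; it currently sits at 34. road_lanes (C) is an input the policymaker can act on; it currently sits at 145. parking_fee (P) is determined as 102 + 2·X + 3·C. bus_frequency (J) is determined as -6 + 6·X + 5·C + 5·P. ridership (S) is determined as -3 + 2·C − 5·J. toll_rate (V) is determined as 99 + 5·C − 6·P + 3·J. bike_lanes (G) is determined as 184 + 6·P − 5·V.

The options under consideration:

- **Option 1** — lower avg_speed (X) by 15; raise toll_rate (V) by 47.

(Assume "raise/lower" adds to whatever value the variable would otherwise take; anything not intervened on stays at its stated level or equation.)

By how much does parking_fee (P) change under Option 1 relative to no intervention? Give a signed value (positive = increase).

Baseline:
  X = 34
  C = 145
  P = 102 + 2·34 + 3·145 = 605
Option 1 (X − 15, V + 47):
  X = 34 − 15 = 19
  C = 145
  P = 102 + 2·19 + 3·145 = 575
Change in P: 575 − 605 = -30

-30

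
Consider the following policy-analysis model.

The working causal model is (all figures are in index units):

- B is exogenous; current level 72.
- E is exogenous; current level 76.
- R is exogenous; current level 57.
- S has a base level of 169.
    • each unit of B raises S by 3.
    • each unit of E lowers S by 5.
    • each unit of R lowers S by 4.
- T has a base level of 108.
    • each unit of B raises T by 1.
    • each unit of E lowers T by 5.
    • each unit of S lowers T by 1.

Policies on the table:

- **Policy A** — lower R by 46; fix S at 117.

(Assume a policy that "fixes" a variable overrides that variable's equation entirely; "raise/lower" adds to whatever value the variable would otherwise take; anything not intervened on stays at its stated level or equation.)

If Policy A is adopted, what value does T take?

Policy A (R − 46, S := 117):
  B = 72
  E = 76
  R = 57 − 46 = 11
  S = 117
  T = 108 + 72 − 5·76 − 117 = -317

-317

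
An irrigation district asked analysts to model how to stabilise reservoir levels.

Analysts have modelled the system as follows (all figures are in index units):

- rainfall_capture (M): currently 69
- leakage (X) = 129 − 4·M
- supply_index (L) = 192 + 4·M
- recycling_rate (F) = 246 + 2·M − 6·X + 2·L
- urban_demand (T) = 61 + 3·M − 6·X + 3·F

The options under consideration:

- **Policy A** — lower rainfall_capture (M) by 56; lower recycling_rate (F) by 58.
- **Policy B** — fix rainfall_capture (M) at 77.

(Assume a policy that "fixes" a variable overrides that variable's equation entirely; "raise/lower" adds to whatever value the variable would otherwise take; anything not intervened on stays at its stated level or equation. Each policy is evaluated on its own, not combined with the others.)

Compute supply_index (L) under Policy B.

Policy B (M := 77):
  M = 77
  L = 192 + 4·77 = 500

500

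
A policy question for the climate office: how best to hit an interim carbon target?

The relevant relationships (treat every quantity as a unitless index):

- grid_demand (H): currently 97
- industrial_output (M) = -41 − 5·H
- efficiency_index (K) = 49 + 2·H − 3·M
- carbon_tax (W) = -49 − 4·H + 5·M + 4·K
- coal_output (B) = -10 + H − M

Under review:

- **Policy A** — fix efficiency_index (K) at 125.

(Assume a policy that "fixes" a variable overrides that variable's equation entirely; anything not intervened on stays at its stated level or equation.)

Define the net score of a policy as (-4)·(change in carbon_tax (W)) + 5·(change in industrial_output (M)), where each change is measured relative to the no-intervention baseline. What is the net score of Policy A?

Baseline:
  H = 97
  M = -41 − 5·97 = -526
  K = 49 + 2·97 − 3·(-526) = 1821
  W = -49 − 4·97 + 5·(-526) + 4·1821 = 4217
Policy A (K := 125):
  H = 97
  M = -41 − 5·97 = -526
  K = 125
  W = -49 − 4·97 + 5·(-526) + 4·125 = -2567
ΔW = -2567 − 4217 = -6784; ΔM = -526 − (-526) = 0
Score = (-4)·(-6784) + 5·0 = 27136

27136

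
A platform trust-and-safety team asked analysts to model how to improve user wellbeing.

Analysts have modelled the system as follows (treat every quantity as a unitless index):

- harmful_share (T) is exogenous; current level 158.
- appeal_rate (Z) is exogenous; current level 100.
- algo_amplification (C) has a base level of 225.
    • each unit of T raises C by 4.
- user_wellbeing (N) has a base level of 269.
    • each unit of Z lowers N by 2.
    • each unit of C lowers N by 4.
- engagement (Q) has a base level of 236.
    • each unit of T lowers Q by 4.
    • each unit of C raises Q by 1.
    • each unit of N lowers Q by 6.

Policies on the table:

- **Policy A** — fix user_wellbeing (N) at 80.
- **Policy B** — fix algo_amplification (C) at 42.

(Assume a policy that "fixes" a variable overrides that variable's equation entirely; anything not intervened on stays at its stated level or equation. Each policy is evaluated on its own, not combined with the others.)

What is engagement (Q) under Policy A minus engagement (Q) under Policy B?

Policy A (N := 80):
  T = 158
  Z = 100
  C = 225 + 4·158 = 857
  N = 80
  Q = 236 − 4·158 + 857 − 6·80 = -19
Policy B (C := 42):
  T = 158
  Z = 100
  C = 42
  N = 269 − 2·100 − 4·42 = -99
  Q = 236 − 4·158 + 42 − 6·(-99) = 240
Q: -19 − 240 = -259

-259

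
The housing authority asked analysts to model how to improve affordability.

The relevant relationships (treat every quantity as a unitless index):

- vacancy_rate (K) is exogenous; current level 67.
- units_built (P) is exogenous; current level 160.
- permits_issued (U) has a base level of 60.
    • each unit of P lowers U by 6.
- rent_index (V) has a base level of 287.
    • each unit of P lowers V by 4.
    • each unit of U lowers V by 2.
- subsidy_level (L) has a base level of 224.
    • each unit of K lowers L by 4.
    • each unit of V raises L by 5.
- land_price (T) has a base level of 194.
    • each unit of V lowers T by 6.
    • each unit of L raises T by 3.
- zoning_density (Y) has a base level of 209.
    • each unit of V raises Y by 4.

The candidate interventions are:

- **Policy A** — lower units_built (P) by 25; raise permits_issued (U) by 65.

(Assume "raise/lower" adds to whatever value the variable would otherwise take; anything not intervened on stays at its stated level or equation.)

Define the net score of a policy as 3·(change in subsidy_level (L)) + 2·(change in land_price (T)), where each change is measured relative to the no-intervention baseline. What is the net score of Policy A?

Baseline:
  K = 67
  P = 160
  U = 60 − 6·160 = -900
  V = 287 − 4·160 − 2·(-900) = 1447
  L = 224 − 4·67 + 5·1447 = 7191
  T = 194 − 6·1447 + 3·7191 = 13085
Policy A (P − 25, U + 65):
  K = 67
  P = 160 − 25 = 135
  U = 60 − 6·135 (+65 from intervention) = -685
  V = 287 − 4·135 − 2·(-685) = 1117
  L = 224 − 4·67 + 5·1117 = 5541
  T = 194 − 6·1117 + 3·5541 = 10115
ΔL = 5541 − 7191 = -1650; ΔT = 10115 − 13085 = -2970
Score = 3·(-1650) + 2·(-2970) = -10890

-10890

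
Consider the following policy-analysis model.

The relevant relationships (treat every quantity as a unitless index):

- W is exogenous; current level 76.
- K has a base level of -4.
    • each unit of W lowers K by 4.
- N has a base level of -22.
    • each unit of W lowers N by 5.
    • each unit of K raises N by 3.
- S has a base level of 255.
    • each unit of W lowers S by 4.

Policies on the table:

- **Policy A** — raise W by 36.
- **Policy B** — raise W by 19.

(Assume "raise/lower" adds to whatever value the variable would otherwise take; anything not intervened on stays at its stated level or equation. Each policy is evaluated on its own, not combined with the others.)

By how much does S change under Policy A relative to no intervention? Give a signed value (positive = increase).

Baseline:
  W = 76
  S = 255 − 4·76 = -49
Policy A (W + 36):
  W = 76 + 36 = 112
  S = 255 − 4·112 = -193
Change in S: -193 − (-49) = -144

-144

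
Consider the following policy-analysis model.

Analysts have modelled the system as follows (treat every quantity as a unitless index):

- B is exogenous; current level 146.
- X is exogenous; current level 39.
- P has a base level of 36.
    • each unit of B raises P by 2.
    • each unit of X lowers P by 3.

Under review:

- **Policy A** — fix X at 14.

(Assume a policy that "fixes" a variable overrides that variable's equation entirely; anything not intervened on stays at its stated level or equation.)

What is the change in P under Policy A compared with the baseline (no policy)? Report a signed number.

75

Baseline:
  B = 146
  X = 39
  P = 36 + 2·146 − 3·39 = 211
Policy A (X := 14):
  B = 146
  X = 14
  P = 36 + 2·146 − 3·14 = 286
Change in P: 286 − 211 = 75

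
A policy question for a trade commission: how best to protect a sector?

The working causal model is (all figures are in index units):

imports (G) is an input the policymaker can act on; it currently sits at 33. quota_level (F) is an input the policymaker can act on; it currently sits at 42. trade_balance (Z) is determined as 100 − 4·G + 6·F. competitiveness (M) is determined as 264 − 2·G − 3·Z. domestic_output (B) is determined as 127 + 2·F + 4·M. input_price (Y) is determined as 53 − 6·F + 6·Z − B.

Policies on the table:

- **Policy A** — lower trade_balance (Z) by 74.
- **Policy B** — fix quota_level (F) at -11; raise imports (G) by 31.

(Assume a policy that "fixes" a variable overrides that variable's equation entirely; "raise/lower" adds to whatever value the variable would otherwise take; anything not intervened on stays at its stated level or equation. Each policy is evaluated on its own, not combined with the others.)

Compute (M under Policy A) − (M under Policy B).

-1042

Policy A (Z − 74):
  G = 33
  F = 42
  Z = 100 − 4·33 + 6·42 (−74 from intervention) = 146
  M = 264 − 2·33 − 3·146 = -240
Policy B (F := -11, G + 31):
  G = 33 + 31 = 64
  F = -11
  Z = 100 − 4·64 + 6·(-11) = -222
  M = 264 − 2·64 − 3·(-222) = 802
M: -240 − 802 = -1042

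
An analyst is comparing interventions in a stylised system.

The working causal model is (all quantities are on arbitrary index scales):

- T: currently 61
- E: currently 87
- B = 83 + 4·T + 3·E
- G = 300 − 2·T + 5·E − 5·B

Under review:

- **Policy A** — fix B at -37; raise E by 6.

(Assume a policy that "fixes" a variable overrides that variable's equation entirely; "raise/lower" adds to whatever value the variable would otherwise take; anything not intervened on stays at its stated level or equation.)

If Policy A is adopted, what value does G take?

Policy A (B := -37, E + 6):
  T = 61
  E = 87 + 6 = 93
  B = -37
  G = 300 − 2·61 + 5·93 − 5·(-37) = 828

828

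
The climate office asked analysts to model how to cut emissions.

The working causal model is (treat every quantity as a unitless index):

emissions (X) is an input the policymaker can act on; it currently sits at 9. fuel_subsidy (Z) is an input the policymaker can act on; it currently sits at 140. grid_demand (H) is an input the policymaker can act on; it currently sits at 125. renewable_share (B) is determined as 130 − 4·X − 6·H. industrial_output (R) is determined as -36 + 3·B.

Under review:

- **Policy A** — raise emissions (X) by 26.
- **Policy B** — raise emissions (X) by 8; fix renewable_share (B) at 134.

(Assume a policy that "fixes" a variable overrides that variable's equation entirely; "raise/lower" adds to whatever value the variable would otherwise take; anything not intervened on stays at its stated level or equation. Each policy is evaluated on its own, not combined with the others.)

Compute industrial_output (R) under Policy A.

Policy A (X + 26):
  X = 9 + 26 = 35
  H = 125
  B = 130 − 4·35 − 6·125 = -760
  R = -36 + 3·(-760) = -2316

-2316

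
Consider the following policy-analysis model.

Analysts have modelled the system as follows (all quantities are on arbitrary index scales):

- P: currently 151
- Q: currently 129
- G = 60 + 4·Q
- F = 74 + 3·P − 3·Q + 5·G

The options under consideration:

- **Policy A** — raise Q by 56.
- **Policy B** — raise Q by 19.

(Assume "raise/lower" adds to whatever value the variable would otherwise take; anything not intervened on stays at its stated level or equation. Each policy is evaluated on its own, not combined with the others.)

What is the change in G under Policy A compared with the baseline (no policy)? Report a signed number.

224

Baseline:
  Q = 129
  G = 60 + 4·129 = 576
Policy A (Q + 56):
  Q = 129 + 56 = 185
  G = 60 + 4·185 = 800
Change in G: 800 − 576 = 224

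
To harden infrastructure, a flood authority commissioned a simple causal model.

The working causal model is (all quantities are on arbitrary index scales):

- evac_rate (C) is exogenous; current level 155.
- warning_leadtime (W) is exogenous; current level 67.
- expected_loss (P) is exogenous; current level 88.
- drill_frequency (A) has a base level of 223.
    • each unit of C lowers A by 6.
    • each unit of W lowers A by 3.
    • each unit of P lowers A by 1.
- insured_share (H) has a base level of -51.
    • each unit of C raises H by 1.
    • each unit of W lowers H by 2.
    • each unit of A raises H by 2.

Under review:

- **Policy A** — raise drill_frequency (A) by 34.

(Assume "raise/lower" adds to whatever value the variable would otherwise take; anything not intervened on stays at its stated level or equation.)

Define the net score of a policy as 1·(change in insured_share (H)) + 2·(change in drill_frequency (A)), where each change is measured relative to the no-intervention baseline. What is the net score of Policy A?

136

Baseline:
  C = 155
  W = 67
  P = 88
  A = 223 − 6·155 − 3·67 − 88 = -996
  H = -51 + 155 − 2·67 + 2·(-996) = -2022
Policy A (A + 34):
  C = 155
  W = 67
  P = 88
  A = 223 − 6·155 − 3·67 − 88 (+34 from intervention) = -962
  H = -51 + 155 − 2·67 + 2·(-962) = -1954
ΔH = -1954 − (-2022) = 68; ΔA = -962 − (-996) = 34
Score = 1·68 + 2·34 = 136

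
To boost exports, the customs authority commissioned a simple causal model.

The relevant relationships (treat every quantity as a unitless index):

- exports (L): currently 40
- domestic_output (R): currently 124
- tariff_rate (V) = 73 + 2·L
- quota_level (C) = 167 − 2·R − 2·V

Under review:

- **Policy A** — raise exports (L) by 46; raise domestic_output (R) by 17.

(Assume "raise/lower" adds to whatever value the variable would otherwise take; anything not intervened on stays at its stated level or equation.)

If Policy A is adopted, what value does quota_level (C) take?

-605

Policy A (L + 46, R + 17):
  L = 40 + 46 = 86
  R = 124 + 17 = 141
  V = 73 + 2·86 = 245
  C = 167 − 2·141 − 2·245 = -605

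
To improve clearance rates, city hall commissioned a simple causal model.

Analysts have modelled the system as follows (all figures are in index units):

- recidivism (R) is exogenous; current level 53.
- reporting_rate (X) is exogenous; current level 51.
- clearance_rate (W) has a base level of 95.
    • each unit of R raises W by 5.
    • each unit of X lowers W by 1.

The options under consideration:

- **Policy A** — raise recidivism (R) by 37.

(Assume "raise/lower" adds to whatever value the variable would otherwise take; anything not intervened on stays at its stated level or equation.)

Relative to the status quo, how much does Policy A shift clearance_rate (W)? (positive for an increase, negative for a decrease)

185

Baseline:
  R = 53
  X = 51
  W = 95 + 5·53 − 51 = 309
Policy A (R + 37):
  R = 53 + 37 = 90
  X = 51
  W = 95 + 5·90 − 51 = 494
Change in W: 494 − 309 = 185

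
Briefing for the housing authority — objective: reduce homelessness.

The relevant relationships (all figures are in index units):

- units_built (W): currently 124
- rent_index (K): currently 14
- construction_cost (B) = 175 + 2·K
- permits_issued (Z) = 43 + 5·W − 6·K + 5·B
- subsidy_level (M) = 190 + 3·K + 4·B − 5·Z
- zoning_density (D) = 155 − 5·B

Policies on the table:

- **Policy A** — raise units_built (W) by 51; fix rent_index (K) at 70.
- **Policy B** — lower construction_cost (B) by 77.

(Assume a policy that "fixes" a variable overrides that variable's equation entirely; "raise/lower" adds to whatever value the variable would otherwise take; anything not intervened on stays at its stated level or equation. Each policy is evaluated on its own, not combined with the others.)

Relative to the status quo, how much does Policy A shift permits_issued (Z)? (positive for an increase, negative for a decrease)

479

Baseline:
  W = 124
  K = 14
  B = 175 + 2·14 = 203
  Z = 43 + 5·124 − 6·14 + 5·203 = 1594
Policy A (W + 51, K := 70):
  W = 124 + 51 = 175
  K = 70
  B = 175 + 2·70 = 315
  Z = 43 + 5·175 − 6·70 + 5·315 = 2073
Change in Z: 2073 − 1594 = 479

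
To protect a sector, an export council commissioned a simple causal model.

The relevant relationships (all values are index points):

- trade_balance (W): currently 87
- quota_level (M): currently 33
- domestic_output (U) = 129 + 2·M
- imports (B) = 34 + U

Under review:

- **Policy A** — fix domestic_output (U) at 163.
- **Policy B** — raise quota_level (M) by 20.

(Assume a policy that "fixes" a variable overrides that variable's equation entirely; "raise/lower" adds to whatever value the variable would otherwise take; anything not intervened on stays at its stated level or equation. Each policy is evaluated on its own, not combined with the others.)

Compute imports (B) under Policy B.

269

Policy B (M + 20):
  M = 33 + 20 = 53
  U = 129 + 2·53 = 235
  B = 34 + 235 = 269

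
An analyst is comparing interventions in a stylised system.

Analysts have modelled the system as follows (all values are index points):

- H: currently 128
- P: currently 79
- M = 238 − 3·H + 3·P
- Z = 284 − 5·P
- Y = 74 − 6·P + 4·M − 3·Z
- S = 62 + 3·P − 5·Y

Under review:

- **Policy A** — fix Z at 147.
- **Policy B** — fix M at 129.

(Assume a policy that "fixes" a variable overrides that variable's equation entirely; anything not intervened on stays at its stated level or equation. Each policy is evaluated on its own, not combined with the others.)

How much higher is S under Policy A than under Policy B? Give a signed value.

Policy A (Z := 147):
  H = 128
  P = 79
  M = 238 − 3·128 + 3·79 = 91
  Z = 147
  Y = 74 − 6·79 + 4·91 − 3·147 = -477
  S = 62 + 3·79 − 5·(-477) = 2684
Policy B (M := 129):
  H = 128
  P = 79
  M = 129
  Z = 284 − 5·79 = -111
  Y = 74 − 6·79 + 4·129 − 3·(-111) = 449
  S = 62 + 3·79 − 5·449 = -1946
S: 2684 − (-1946) = 4630

4630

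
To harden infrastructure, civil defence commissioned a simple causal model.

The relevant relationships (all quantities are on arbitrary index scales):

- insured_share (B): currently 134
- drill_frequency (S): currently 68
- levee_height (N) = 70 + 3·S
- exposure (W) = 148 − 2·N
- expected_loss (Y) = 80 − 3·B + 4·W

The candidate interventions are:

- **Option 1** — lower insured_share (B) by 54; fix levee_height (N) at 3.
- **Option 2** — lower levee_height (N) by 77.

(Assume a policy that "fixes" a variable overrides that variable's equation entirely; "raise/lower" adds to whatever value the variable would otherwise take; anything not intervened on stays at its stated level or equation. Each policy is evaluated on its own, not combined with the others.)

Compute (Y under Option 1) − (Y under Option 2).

1714

Option 1 (B − 54, N := 3):
  B = 134 − 54 = 80
  S = 68
  N = 3
  W = 148 − 2·3 = 142
  Y = 80 − 3·80 + 4·142 = 408
Option 2 (N − 77):
  B = 134
  S = 68
  N = 70 + 3·68 (−77 from intervention) = 197
  W = 148 − 2·197 = -246
  Y = 80 − 3·134 + 4·(-246) = -1306
Y: 408 − (-1306) = 1714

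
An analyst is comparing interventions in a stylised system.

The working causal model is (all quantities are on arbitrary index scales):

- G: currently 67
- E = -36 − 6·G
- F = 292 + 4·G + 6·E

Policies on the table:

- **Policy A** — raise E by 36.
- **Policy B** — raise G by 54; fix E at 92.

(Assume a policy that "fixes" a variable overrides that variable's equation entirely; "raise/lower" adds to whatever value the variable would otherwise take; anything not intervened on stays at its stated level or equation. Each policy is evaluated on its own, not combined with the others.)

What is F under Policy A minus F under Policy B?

-3180

Policy A (E + 36):
  G = 67
  E = -36 − 6·67 (+36 from intervention) = -402
  F = 292 + 4·67 + 6·(-402) = -1852
Policy B (G + 54, E := 92):
  G = 67 + 54 = 121
  E = 92
  F = 292 + 4·121 + 6·92 = 1328
F: -1852 − 1328 = -3180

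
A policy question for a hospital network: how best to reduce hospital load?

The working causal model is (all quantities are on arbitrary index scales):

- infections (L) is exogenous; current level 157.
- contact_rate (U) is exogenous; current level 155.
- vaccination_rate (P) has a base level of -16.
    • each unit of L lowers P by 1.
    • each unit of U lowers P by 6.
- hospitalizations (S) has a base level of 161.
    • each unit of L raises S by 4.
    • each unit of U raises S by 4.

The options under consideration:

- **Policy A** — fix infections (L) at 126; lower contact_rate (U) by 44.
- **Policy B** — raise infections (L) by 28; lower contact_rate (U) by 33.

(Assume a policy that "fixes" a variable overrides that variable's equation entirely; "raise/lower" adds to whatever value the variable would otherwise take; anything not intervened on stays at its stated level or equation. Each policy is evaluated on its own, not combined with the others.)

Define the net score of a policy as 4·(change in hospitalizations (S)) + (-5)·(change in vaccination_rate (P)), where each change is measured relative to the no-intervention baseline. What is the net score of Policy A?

-2675

Baseline:
  L = 157
  U = 155
  P = -16 − 157 − 6·155 = -1103
  S = 161 + 4·157 + 4·155 = 1409
Policy A (L := 126, U − 44):
  L = 126
  U = 155 − 44 = 111
  P = -16 − 126 − 6·111 = -808
  S = 161 + 4·126 + 4·111 = 1109
ΔS = 1109 − 1409 = -300; ΔP = -808 − (-1103) = 295
Score = 4·(-300) + (-5)·295 = -2675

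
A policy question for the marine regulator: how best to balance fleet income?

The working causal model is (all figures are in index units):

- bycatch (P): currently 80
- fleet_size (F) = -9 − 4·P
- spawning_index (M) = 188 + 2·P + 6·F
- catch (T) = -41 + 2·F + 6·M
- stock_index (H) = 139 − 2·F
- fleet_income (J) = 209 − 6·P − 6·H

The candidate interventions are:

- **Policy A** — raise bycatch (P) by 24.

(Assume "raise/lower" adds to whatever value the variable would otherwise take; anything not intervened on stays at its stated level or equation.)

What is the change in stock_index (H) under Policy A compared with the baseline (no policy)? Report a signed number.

192

Baseline:
  P = 80
  F = -9 − 4·80 = -329
  H = 139 − 2·(-329) = 797
Policy A (P + 24):
  P = 80 + 24 = 104
  F = -9 − 4·104 = -425
  H = 139 − 2·(-425) = 989
Change in H: 989 − 797 = 192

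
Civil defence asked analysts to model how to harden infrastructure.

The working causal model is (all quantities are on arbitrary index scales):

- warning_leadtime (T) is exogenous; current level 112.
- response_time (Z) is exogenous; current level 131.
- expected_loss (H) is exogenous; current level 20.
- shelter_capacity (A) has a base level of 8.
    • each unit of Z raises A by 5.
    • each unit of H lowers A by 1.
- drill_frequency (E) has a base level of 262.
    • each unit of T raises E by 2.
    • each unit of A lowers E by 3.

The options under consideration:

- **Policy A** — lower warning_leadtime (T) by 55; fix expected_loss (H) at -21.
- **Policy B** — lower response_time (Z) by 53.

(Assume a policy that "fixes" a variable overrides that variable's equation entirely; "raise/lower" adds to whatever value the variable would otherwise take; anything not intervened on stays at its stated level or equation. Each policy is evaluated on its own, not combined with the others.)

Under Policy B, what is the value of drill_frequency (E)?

-648

Policy B (Z − 53):
  T = 112
  Z = 131 − 53 = 78
  H = 20
  A = 8 + 5·78 − 20 = 378
  E = 262 + 2·112 − 3·378 = -648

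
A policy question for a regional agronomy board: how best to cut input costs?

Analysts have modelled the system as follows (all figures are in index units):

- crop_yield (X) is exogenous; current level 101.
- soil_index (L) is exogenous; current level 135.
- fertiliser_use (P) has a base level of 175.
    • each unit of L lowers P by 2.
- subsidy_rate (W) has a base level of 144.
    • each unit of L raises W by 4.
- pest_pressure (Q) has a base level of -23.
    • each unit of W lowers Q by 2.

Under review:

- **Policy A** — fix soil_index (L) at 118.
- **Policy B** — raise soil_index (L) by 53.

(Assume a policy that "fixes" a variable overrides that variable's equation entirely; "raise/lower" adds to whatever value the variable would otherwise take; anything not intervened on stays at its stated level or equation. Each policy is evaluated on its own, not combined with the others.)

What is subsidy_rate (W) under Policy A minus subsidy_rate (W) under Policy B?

Policy A (L := 118):
  L = 118
  W = 144 + 4·118 = 616
Policy B (L + 53):
  L = 135 + 53 = 188
  W = 144 + 4·188 = 896
W: 616 − 896 = -280

-280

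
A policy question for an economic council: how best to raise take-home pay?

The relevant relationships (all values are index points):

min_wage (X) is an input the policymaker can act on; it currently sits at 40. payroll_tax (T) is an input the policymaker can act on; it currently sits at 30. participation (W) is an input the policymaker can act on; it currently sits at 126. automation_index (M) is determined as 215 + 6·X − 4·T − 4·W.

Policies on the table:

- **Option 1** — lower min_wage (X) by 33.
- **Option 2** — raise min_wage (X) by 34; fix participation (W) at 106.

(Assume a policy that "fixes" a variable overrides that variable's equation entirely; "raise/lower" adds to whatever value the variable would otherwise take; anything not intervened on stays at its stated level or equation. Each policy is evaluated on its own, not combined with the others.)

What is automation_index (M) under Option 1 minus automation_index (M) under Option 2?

-482

Option 1 (X − 33):
  X = 40 − 33 = 7
  T = 30
  W = 126
  M = 215 + 6·7 − 4·30 − 4·126 = -367
Option 2 (X + 34, W := 106):
  X = 40 + 34 = 74
  T = 30
  W = 106
  M = 215 + 6·74 − 4·30 − 4·106 = 115
M: -367 − 115 = -482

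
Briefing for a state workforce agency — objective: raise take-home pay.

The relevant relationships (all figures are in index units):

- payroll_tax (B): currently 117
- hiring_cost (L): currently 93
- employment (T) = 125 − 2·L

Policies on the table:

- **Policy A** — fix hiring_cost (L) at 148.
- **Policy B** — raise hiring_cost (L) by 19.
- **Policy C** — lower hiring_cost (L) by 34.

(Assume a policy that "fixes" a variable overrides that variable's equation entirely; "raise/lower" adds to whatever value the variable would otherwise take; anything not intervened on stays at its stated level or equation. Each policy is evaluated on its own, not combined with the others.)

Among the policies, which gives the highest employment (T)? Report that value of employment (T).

7

Policy A (L := 148):
  L = 148
  T = 125 − 2·148 = -171
Policy B (L + 19):
  L = 93 + 19 = 112
  T = 125 − 2·112 = -99
Policy C (L − 34):
  L = 93 − 34 = 59
  T = 125 − 2·59 = 7
Comparing — Policy A: T=-171, Policy B: T=-99, Policy C: T=7. Highest is 7 (Policy C).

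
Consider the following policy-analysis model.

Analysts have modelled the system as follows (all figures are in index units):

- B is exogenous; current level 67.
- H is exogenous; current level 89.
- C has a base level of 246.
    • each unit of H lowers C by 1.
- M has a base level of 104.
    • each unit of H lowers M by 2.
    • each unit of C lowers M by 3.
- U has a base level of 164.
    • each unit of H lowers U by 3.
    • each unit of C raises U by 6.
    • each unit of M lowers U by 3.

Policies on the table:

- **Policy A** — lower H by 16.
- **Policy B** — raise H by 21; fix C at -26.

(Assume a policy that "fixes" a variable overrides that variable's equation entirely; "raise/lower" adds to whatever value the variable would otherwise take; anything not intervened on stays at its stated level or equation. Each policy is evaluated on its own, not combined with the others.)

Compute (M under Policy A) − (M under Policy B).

-523

Policy A (H − 16):
  H = 89 − 16 = 73
  C = 246 − 73 = 173
  M = 104 − 2·73 − 3·173 = -561
Policy B (H + 21, C := -26):
  H = 89 + 21 = 110
  C = -26
  M = 104 − 2·110 − 3·(-26) = -38
M: -561 − (-38) = -523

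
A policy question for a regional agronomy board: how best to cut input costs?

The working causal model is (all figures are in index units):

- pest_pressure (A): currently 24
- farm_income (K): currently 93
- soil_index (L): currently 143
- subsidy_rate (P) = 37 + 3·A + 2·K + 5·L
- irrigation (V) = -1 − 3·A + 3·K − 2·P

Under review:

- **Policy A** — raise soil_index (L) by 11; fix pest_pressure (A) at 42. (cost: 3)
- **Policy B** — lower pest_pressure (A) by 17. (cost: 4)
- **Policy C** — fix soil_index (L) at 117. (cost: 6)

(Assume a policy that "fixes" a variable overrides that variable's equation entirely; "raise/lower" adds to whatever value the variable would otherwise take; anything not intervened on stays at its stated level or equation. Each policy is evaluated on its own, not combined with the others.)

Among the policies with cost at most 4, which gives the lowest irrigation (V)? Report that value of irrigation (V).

Policy A (L + 11, A := 42):
  A = 42
  K = 93
  L = 143 + 11 = 154
  P = 37 + 3·42 + 2·93 + 5·154 = 1119
  V = -1 − 3·42 + 3·93 − 2·1119 = -2086
Policy B (A − 17):
  A = 24 − 17 = 7
  K = 93
  L = 143
  P = 37 + 3·7 + 2·93 + 5·143 = 959
  V = -1 − 3·7 + 3·93 − 2·959 = -1661
Comparing — Policy A: V=-2086, Policy B: V=-1661. Lowest is -2086 (Policy A).

-2086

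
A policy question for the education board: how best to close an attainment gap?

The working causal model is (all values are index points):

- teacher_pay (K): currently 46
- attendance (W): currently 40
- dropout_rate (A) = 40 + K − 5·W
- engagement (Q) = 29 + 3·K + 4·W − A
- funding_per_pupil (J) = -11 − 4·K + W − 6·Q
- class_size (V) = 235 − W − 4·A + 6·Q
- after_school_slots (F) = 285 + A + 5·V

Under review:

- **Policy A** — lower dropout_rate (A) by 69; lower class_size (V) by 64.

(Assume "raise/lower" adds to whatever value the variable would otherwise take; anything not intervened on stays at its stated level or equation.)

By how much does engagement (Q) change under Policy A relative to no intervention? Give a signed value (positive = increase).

69

Baseline:
  K = 46
  W = 40
  A = 40 + 46 − 5·40 = -114
  Q = 29 + 3·46 + 4·40 − (-114) = 441
Policy A (A − 69, V − 64):
  K = 46
  W = 40
  A = 40 + 46 − 5·40 (−69 from intervention) = -183
  Q = 29 + 3·46 + 4·40 − (-183) = 510
Change in Q: 510 − 441 = 69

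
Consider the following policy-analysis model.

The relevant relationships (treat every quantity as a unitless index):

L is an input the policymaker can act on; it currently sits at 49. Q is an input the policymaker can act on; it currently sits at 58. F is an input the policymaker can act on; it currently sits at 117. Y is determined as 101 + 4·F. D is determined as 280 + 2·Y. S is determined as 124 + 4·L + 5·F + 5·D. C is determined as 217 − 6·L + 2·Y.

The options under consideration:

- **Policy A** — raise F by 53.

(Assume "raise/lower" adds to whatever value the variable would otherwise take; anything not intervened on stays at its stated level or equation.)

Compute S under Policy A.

10380

Policy A (F + 53):
  L = 49
  F = 117 + 53 = 170
  Y = 101 + 4·170 = 781
  D = 280 + 2·781 = 1842
  S = 124 + 4·49 + 5·170 + 5·1842 = 10380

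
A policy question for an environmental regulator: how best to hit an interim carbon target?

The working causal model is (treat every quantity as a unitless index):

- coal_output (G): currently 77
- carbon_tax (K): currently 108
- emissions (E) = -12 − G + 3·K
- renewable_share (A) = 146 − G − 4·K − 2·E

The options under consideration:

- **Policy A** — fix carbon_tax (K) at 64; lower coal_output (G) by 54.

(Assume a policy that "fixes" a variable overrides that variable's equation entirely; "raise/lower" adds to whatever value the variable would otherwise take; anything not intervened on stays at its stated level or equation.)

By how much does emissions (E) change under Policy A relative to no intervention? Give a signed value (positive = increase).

Baseline:
  G = 77
  K = 108
  E = -12 − 77 + 3·108 = 235
Policy A (K := 64, G − 54):
  G = 77 − 54 = 23
  K = 64
  E = -12 − 23 + 3·64 = 157
Change in E: 157 − 235 = -78

-78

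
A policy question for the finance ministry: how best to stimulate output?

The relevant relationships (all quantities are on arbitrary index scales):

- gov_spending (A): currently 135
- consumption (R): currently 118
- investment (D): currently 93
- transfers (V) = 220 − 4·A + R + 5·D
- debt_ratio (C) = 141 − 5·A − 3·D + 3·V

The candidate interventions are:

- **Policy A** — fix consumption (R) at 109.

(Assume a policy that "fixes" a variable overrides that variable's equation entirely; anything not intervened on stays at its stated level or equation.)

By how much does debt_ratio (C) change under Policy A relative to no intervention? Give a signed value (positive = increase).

-27

Baseline:
  A = 135
  R = 118
  D = 93
  V = 220 − 4·135 + 118 + 5·93 = 263
  C = 141 − 5·135 − 3·93 + 3·263 = -24
Policy A (R := 109):
  A = 135
  R = 109
  D = 93
  V = 220 − 4·135 + 109 + 5·93 = 254
  C = 141 − 5·135 − 3·93 + 3·254 = -51
Change in C: -51 − (-24) = -27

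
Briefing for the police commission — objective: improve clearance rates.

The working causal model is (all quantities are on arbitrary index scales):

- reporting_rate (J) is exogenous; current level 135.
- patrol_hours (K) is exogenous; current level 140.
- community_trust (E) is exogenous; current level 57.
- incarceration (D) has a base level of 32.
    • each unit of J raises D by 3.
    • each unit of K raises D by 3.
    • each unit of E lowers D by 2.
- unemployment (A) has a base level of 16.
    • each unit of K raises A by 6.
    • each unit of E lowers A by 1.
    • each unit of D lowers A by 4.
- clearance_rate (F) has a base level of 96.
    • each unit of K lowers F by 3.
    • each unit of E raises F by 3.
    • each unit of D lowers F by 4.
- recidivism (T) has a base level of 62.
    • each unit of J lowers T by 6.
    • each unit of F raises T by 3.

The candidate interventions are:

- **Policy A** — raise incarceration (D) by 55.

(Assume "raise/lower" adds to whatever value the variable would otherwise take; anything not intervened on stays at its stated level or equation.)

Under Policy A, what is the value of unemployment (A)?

-2393

Policy A (D + 55):
  J = 135
  K = 140
  E = 57
  D = 32 + 3·135 + 3·140 − 2·57 (+55 from intervention) = 798
  A = 16 + 6·140 − 57 − 4·798 = -2393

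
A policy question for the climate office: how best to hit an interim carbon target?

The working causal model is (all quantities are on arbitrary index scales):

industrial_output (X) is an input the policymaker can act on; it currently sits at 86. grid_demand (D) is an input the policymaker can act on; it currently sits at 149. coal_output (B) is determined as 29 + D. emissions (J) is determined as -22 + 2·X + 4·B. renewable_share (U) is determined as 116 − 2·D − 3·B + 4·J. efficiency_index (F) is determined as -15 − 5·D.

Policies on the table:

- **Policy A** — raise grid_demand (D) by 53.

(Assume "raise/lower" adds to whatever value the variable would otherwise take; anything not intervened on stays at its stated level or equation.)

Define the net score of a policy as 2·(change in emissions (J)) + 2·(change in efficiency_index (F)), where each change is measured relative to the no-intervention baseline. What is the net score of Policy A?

Baseline:
  X = 86
  D = 149
  B = 29 + 149 = 178
  J = -22 + 2·86 + 4·178 = 862
  F = -15 − 5·149 = -760
Policy A (D + 53):
  X = 86
  D = 149 + 53 = 202
  B = 29 + 202 = 231
  J = -22 + 2·86 + 4·231 = 1074
  F = -15 − 5·202 = -1025
ΔJ = 1074 − 862 = 212; ΔF = -1025 − (-760) = -265
Score = 2·212 + 2·(-265) = -106

-106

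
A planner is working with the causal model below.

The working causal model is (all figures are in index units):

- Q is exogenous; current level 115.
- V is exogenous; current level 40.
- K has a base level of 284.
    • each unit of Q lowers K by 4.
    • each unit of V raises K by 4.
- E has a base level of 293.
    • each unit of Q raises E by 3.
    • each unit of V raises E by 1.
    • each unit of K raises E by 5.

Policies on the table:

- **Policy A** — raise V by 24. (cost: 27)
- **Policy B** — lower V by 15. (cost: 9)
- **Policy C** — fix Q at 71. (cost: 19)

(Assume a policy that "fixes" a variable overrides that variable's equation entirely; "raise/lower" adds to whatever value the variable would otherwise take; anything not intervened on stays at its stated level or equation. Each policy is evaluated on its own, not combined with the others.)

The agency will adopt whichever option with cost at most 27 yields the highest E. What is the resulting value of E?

Policy A (V + 24):
  Q = 115
  V = 40 + 24 = 64
  K = 284 − 4·115 + 4·64 = 80
  E = 293 + 3·115 + 64 + 5·80 = 1102
Policy B (V − 15):
  Q = 115
  V = 40 − 15 = 25
  K = 284 − 4·115 + 4·25 = -76
  E = 293 + 3·115 + 25 + 5·(-76) = 283
Policy C (Q := 71):
  Q = 71
  V = 40
  K = 284 − 4·71 + 4·40 = 160
  E = 293 + 3·71 + 40 + 5·160 = 1346
Comparing — Policy A: E=1102, Policy B: E=283, Policy C: E=1346. Highest is 1346 (Policy C).

1346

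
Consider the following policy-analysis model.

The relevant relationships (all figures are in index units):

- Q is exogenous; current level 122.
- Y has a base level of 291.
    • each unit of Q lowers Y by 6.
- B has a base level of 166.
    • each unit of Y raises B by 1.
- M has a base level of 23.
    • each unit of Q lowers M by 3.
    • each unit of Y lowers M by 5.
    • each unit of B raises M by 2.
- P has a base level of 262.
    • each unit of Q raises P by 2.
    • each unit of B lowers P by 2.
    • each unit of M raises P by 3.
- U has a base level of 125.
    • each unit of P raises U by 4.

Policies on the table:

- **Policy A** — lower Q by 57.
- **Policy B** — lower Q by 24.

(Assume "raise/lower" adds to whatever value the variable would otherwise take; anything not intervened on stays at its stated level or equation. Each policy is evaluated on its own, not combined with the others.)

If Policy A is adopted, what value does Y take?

Policy A (Q − 57):
  Q = 122 − 57 = 65
  Y = 291 − 6·65 = -99

-99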